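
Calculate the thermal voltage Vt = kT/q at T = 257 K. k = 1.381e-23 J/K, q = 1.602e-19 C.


Step 1: kT = 1.381e-23 * 257 = 3.54917e-21 J
Step 2: Vt = kT/q = 3.54917e-21 / 1.602e-19
Step 3: Vt = 0.02215 V

0.02215


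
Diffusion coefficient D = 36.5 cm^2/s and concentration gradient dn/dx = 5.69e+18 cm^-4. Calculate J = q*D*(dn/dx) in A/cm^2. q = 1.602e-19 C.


Step 1: J = q * D * (dn/dx)
Step 2: J = 1.602e-19 * 36.5 * 5.69e+18
Step 3: J = 3.33e+01 A/cm^2

3.33e+01


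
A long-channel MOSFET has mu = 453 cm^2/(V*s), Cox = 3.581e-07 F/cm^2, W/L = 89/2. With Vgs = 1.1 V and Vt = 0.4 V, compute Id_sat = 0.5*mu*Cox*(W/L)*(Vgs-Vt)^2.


Step 1: Overdrive voltage Vov = Vgs - Vt = 1.1 - 0.4 = 0.7 V
Step 2: W/L = 89/2 = 44.5
Step 3: Id = 0.5 * 453 * 3.581e-07 * 44.5 * 0.7^2
Step 4: Id = 1.77e-03 A

1.77e-03


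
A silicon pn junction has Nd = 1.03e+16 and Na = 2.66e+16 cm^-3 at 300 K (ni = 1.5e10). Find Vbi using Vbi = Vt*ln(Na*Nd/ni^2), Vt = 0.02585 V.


Step 1: Compute Na*Nd/ni^2 = 2.66e+16 * 1.03e+16 / (1.5e10)^2 = 1.2177e+12
Step 2: ln(1.2177e+12) = 27.8280
Step 3: Vbi = 0.02585 * 27.8280 = 0.719 V

0.719


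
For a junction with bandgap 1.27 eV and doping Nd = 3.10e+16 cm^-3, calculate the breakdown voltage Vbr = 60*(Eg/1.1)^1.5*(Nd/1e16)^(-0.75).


Step 1: Eg/1.1 = 1.27/1.1 = 1.154545
Step 2: (Eg/1.1)^1.5 = 1.154545^1.5 = 1.240556
Step 3: (Nd/1e16)^(-0.75) = (3.1)^(-0.75) = 0.428034
Step 4: Vbr = 60 * 1.240556 * 0.428034 = 31.9 V

31.9


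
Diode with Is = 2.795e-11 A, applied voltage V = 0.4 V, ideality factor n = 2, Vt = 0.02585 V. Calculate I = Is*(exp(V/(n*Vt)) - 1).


Step 1: V/(n*Vt) = 0.4/(2*0.02585) = 7.7369
Step 2: exp(7.7369) = 2.2914e+03
Step 3: I = 2.795e-11 * (2.2914e+03 - 1) = 6.40e-08 A

6.40e-08


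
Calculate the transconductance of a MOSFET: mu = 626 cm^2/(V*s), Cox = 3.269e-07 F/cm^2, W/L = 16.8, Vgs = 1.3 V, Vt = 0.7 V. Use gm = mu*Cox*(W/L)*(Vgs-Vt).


Step 1: Vov = Vgs - Vt = 1.3 - 0.7 = 0.6 V
Step 2: gm = mu * Cox * (W/L) * Vov
Step 3: gm = 626 * 3.269e-07 * 16.8 * 0.6 = 2.06e-03 S

2.06e-03


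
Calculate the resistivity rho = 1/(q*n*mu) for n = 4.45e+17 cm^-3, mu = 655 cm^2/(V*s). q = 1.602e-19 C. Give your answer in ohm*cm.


Step 1: sigma = q * n * mu = 1.602e-19 * 4.45e+17 * 655 = 4.66943e+01 S/cm
Step 2: rho = 1 / sigma = 1 / 4.66943e+01 = 0.02142 ohm*cm

0.02142


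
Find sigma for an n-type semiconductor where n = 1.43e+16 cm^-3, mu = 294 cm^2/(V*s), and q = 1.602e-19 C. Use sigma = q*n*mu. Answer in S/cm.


Step 1: sigma = q * n * mu
Step 2: sigma = 1.602e-19 * 1.43e+16 * 294
Step 3: sigma = 6.735e-01 S/cm

6.735e-01


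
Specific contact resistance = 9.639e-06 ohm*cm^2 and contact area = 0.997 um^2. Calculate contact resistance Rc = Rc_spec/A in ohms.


Step 1: Convert area to cm^2: 0.997 um^2 = 9.9700e-09 cm^2
Step 2: Rc = Rc_spec / A = 9.639e-06 / 9.9700e-09
Step 3: Rc = 9.67e+02 ohms

9.67e+02


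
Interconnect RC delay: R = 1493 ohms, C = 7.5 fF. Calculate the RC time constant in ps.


Step 1: tau = R * C
Step 2: tau = 1493 * 7.5 fF = 1493 * 7.5e-15 F
Step 3: tau = 1.11975e-11 s = 11.1975 ps

11.1975


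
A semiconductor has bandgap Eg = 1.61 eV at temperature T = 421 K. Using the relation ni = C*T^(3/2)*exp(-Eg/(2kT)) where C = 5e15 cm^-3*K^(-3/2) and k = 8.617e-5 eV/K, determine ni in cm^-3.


Step 1: Compute kT = 8.617e-5 * 421 = 0.03627757 eV
Step 2: Exponent = -Eg/(2kT) = -1.61/(2*0.03627757) = -22.19002
Step 3: T^(3/2) = 421^1.5 = 8638.20
Step 4: ni = 5e15 * 8638.20 * exp(-22.19002) = 9.96e+09 cm^-3

9.96e+09


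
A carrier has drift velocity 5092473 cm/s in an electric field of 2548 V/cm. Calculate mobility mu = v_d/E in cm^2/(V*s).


Step 1: mu = v_d / E
Step 2: mu = 5092473 / 2548
Step 3: mu = 1998.62 cm^2/(V*s)

1998.62


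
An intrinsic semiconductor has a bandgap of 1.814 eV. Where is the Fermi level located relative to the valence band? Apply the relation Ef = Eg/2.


Step 1: For an intrinsic semiconductor, the Fermi level sits at midgap.
Step 2: Ef = Eg / 2 = 1.814 / 2 = 0.907 eV

0.907


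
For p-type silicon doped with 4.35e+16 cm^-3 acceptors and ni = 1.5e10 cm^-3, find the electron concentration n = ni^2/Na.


Step 1: Majority hole concentration p ≈ Na = 4.35e+16 cm^-3
Step 2: n = ni^2 / Na = (1.5e10)^2 / 4.35e+16
Step 3: n = 5.17e+03 cm^-3

5.17e+03


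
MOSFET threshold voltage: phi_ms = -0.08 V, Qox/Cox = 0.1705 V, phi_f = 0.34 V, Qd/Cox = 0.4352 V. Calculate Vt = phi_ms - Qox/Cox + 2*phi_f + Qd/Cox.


Step 1: Vt = phi_ms - Qox/Cox + 2*phi_f + Qd/Cox
Step 2: Vt = -0.08 - 0.1705 + 2*0.34 + 0.4352
Step 3: Vt = -0.08 - 0.1705 + 0.68 + 0.4352
Step 4: Vt = 0.8647 V

0.8647


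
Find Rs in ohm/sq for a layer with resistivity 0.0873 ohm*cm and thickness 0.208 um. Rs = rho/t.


Step 1: Convert thickness to cm: t = 0.208 um = 2.0800e-05 cm
Step 2: Rs = rho / t = 0.0873 / 2.0800e-05
Step 3: Rs = 4197.1 ohm/sq

4197.1


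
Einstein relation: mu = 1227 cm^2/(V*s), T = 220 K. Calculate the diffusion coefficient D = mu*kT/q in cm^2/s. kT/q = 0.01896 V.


Step 1: D = mu * (kT/q)
Step 2: D = 1227 * 0.01896
Step 3: D = 23.26 cm^2/s

23.26


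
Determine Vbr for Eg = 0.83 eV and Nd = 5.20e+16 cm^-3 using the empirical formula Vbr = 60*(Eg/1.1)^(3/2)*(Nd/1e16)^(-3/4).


Step 1: Eg/1.1 = 0.83/1.1 = 0.754545
Step 2: (Eg/1.1)^1.5 = 0.754545^1.5 = 0.655432
Step 3: (Nd/1e16)^(-0.75) = (5.2)^(-0.75) = 0.290401
Step 4: Vbr = 60 * 0.655432 * 0.290401 = 11.4 V

11.4


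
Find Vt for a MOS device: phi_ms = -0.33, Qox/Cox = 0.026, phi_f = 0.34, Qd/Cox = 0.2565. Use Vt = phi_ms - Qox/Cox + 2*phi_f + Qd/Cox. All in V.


Step 1: Vt = phi_ms - Qox/Cox + 2*phi_f + Qd/Cox
Step 2: Vt = -0.33 - 0.026 + 2*0.34 + 0.2565
Step 3: Vt = -0.33 - 0.026 + 0.68 + 0.2565
Step 4: Vt = 0.5805 V

0.5805


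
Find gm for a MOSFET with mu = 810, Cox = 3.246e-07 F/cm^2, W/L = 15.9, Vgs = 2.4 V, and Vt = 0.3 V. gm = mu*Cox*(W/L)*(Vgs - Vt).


Step 1: Vov = Vgs - Vt = 2.4 - 0.3 = 2.1 V
Step 2: gm = mu * Cox * (W/L) * Vov
Step 3: gm = 810 * 3.246e-07 * 15.9 * 2.1 = 8.78e-03 S

8.78e-03


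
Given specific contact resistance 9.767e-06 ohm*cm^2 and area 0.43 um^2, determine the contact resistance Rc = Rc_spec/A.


Step 1: Convert area to cm^2: 0.43 um^2 = 4.3000e-09 cm^2
Step 2: Rc = Rc_spec / A = 9.767e-06 / 4.3000e-09
Step 3: Rc = 2.27e+03 ohms

2.27e+03


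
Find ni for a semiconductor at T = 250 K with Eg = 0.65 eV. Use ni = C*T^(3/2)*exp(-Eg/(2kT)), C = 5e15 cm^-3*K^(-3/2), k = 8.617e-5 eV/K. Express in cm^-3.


Step 1: Compute kT = 8.617e-5 * 250 = 0.0215425 eV
Step 2: Exponent = -Eg/(2kT) = -0.65/(2*0.0215425) = -15.08646
Step 3: T^(3/2) = 250^1.5 = 3952.85
Step 4: ni = 5e15 * 3952.85 * exp(-15.08646) = 5.55e+12 cm^-3

5.55e+12


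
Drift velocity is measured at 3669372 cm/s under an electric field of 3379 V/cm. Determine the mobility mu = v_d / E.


Step 1: mu = v_d / E
Step 2: mu = 3669372 / 3379
Step 3: mu = 1085.93 cm^2/(V*s)

1085.93


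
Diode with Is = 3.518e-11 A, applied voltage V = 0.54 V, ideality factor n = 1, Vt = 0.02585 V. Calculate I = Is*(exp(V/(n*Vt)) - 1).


Step 1: V/(n*Vt) = 0.54/(1*0.02585) = 20.8897
Step 2: exp(20.8897) = 1.1811e+09
Step 3: I = 3.518e-11 * (1.1811e+09 - 1) = 4.16e-02 A

4.16e-02


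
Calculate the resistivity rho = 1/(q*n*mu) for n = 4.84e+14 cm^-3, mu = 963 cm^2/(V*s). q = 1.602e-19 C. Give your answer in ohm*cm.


Step 1: sigma = q * n * mu = 1.602e-19 * 4.84e+14 * 963 = 7.46679e-02 S/cm
Step 2: rho = 1 / sigma = 1 / 7.46679e-02 = 13.39 ohm*cm

13.39


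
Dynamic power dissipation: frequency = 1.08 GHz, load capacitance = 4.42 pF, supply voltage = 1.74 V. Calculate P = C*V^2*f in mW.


Step 1: V^2 = 1.74^2 = 3.0276 V^2
Step 2: P = C*V^2*f = 4.42e-12 F * 3.0276 * 1.08e9 Hz
Step 3: P = 1.445255136e-02 W
Step 4: P = 14.453 mW

14.453


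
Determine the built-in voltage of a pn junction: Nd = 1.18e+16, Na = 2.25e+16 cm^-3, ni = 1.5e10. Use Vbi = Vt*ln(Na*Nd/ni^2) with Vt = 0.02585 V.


Step 1: Compute Na*Nd/ni^2 = 2.25e+16 * 1.18e+16 / (1.5e10)^2 = 1.1800e+12
Step 2: ln(1.1800e+12) = 27.7965
Step 3: Vbi = 0.02585 * 27.7965 = 0.719 V

0.719


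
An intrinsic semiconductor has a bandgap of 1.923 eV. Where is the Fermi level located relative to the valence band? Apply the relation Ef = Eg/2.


Step 1: For an intrinsic semiconductor, the Fermi level sits at midgap.
Step 2: Ef = Eg / 2 = 1.923 / 2 = 0.9615 eV

0.9615


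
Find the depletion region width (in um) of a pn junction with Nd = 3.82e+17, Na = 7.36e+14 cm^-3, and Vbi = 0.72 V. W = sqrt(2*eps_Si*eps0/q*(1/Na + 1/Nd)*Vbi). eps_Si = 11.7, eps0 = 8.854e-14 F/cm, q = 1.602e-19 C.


Step 1: 1/Na + 1/Nd = 1/7.36e+14 + 1/3.82e+17 = 1.36131e-15
Step 2: 2*eps*eps0/q = 2*11.7*8.854e-14/1.602e-19 = 1.293281e+07
Step 3: W^2 = 1.293281e+07 * 1.36131e-15 * 0.72 = 1.26760e-08
Step 4: W = sqrt(1.26760e-08) = 1.126e-04 cm = 1.126 um

1.126


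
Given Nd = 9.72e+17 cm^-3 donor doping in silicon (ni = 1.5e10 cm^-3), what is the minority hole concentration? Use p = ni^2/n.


Step 1: Since Nd >> ni, n ≈ Nd = 9.72e+17 cm^-3
Step 2: p = ni^2 / n = (1.5e10)^2 / 9.72e+17
Step 3: p = 2.25e20 / 9.72e+17 = 2.31e+02 cm^-3

2.31e+02


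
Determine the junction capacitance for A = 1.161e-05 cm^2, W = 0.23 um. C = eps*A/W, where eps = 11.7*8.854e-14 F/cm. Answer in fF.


Step 1: eps_Si = 11.7 * 8.854e-14 = 1.035918e-12 F/cm
Step 2: W in cm = 0.23 * 1e-4 = 2.30e-05 cm
Step 3: C = 1.035918e-12 * 1.161e-05 / 2.30e-05 = 5.229134e-13 F
Step 4: C = 522.91 fF

522.91


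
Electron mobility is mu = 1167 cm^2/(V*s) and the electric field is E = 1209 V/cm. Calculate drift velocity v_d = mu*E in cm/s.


Step 1: v_d = mu * E
Step 2: v_d = 1167 * 1209 = 1410903
Step 3: v_d = 1.41e+06 cm/s

1.41e+06


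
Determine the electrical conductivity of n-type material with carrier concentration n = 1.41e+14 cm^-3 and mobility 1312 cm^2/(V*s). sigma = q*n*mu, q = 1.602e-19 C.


Step 1: sigma = q * n * mu
Step 2: sigma = 1.602e-19 * 1.41e+14 * 1312
Step 3: sigma = 2.964e-02 S/cm

2.964e-02


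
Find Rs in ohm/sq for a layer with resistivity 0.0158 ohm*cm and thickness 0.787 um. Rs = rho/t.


Step 1: Convert thickness to cm: t = 0.787 um = 7.8700e-05 cm
Step 2: Rs = rho / t = 0.0158 / 7.8700e-05
Step 3: Rs = 200.8 ohm/sq

200.8


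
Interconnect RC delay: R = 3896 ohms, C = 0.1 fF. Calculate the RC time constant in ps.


Step 1: tau = R * C
Step 2: tau = 3896 * 0.1 fF = 3896 * 1.0e-16 F
Step 3: tau = 3.896e-13 s = 0.3896 ps

0.3896


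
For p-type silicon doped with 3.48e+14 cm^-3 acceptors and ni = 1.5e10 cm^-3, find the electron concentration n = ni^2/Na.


Step 1: Majority hole concentration p ≈ Na = 3.48e+14 cm^-3
Step 2: n = ni^2 / Na = (1.5e10)^2 / 3.48e+14
Step 3: n = 6.47e+05 cm^-3

6.47e+05


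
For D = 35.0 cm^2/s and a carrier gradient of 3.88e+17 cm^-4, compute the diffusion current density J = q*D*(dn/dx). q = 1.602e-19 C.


Step 1: J = q * D * (dn/dx)
Step 2: J = 1.602e-19 * 35.0 * 3.88e+17
Step 3: J = 2.18e+00 A/cm^2

2.18e+00


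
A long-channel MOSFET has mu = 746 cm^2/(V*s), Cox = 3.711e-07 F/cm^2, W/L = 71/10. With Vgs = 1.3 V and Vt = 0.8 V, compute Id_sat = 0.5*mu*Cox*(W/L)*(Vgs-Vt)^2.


Step 1: Overdrive voltage Vov = Vgs - Vt = 1.3 - 0.8 = 0.5 V
Step 2: W/L = 71/10 = 7.1
Step 3: Id = 0.5 * 746 * 3.711e-07 * 7.1 * 0.5^2
Step 4: Id = 2.46e-04 A

2.46e-04


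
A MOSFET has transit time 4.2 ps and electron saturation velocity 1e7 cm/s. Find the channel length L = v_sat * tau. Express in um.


Step 1: tau in seconds = 4.2 ps * 1e-12 = 4.2000e-12 s
Step 2: L = v_sat * tau = 1e7 * 4.2000e-12 = 4.2000e-05 cm
Step 3: L in um = 4.2000e-05 * 1e4 = 0.42 um

0.42


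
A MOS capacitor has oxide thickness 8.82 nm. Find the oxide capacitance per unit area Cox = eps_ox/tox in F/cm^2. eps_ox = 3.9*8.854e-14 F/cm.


Step 1: eps_ox = 3.9 * 8.854e-14 = 3.45306e-13 F/cm
Step 2: tox in cm = 8.82 nm * 1e-7 = 8.8200e-07 cm
Step 3: Cox = 3.45306e-13 / 8.8200e-07 = 3.92e-07 F/cm^2

3.92e-07


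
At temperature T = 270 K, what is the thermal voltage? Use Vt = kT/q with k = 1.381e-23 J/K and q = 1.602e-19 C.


Step 1: kT = 1.381e-23 * 270 = 3.7287e-21 J
Step 2: Vt = kT/q = 3.7287e-21 / 1.602e-19
Step 3: Vt = 0.02328 V

0.02328


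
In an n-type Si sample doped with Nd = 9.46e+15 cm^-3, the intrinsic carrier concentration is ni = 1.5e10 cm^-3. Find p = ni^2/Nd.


Step 1: Since Nd >> ni, n ≈ Nd = 9.46e+15 cm^-3
Step 2: p = ni^2 / n = (1.5e10)^2 / 9.46e+15
Step 3: p = 2.25e20 / 9.46e+15 = 2.38e+04 cm^-3

2.38e+04


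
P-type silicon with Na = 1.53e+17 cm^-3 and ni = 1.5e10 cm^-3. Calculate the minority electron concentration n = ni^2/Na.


Step 1: Majority hole concentration p ≈ Na = 1.53e+17 cm^-3
Step 2: n = ni^2 / Na = (1.5e10)^2 / 1.53e+17
Step 3: n = 1.47e+03 cm^-3

1.47e+03


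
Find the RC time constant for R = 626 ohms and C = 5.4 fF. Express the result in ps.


Step 1: tau = R * C
Step 2: tau = 626 * 5.4 fF = 626 * 5.4e-15 F
Step 3: tau = 3.3804e-12 s = 3.3804 ps

3.3804


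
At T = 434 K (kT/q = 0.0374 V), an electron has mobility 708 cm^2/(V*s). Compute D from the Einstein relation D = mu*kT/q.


Step 1: D = mu * (kT/q)
Step 2: D = 708 * 0.0374
Step 3: D = 26.48 cm^2/s

26.48


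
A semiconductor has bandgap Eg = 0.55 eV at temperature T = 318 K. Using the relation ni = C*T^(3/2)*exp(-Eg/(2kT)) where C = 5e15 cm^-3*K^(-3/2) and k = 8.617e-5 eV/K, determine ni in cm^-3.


Step 1: Compute kT = 8.617e-5 * 318 = 0.02740206 eV
Step 2: Exponent = -Eg/(2kT) = -0.55/(2*0.02740206) = -10.03574
Step 3: T^(3/2) = 318^1.5 = 5670.75
Step 4: ni = 5e15 * 5670.75 * exp(-10.03574) = 1.24e+15 cm^-3

1.24e+15


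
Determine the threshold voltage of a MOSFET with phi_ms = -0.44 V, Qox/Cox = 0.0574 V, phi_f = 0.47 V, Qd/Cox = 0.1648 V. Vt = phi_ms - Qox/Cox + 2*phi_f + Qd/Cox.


Step 1: Vt = phi_ms - Qox/Cox + 2*phi_f + Qd/Cox
Step 2: Vt = -0.44 - 0.0574 + 2*0.47 + 0.1648
Step 3: Vt = -0.44 - 0.0574 + 0.94 + 0.1648
Step 4: Vt = 0.6074 V

0.6074


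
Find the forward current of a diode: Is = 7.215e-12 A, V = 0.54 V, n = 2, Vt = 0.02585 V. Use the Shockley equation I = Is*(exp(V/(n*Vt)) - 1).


Step 1: V/(n*Vt) = 0.54/(2*0.02585) = 10.4449
Step 2: exp(10.4449) = 3.4369e+04
Step 3: I = 7.215e-12 * (3.4369e+04 - 1) = 2.48e-07 A

2.48e-07


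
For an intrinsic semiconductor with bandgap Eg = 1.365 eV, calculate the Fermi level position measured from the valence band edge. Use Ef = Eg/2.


Step 1: For an intrinsic semiconductor, the Fermi level sits at midgap.
Step 2: Ef = Eg / 2 = 1.365 / 2 = 0.6825 eV

0.6825


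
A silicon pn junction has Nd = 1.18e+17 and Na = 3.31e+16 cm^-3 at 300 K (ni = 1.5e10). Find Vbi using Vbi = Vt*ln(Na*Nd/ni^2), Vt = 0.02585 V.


Step 1: Compute Na*Nd/ni^2 = 3.31e+16 * 1.18e+17 / (1.5e10)^2 = 1.7359e+13
Step 2: ln(1.7359e+13) = 30.4851
Step 3: Vbi = 0.02585 * 30.4851 = 0.788 V

0.788


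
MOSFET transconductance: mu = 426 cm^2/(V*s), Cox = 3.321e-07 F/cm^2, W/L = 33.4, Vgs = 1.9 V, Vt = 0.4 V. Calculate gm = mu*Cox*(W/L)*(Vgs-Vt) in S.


Step 1: Vov = Vgs - Vt = 1.9 - 0.4 = 1.5 V
Step 2: gm = mu * Cox * (W/L) * Vov
Step 3: gm = 426 * 3.321e-07 * 33.4 * 1.5 = 7.09e-03 S

7.09e-03


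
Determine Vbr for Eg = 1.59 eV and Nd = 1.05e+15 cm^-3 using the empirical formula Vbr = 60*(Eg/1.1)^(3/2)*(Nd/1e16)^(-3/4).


Step 1: Eg/1.1 = 1.59/1.1 = 1.445455
Step 2: (Eg/1.1)^1.5 = 1.445455^1.5 = 1.737828
Step 3: (Nd/1e16)^(-0.75) = (0.105)^(-0.75) = 5.421357
Step 4: Vbr = 60 * 1.737828 * 5.421357 = 565.3 V

565.3


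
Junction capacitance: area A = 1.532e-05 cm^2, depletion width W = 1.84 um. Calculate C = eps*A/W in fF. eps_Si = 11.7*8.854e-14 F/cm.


Step 1: eps_Si = 11.7 * 8.854e-14 = 1.035918e-12 F/cm
Step 2: W in cm = 1.84 * 1e-4 = 1.84e-04 cm
Step 3: C = 1.035918e-12 * 1.532e-05 / 1.84e-04 = 8.625143e-14 F
Step 4: C = 86.25 fF

86.25


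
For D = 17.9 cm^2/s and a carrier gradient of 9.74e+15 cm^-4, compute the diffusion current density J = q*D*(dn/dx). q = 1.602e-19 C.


Step 1: J = q * D * (dn/dx)
Step 2: J = 1.602e-19 * 17.9 * 9.74e+15
Step 3: J = 2.79e-02 A/cm^2

2.79e-02


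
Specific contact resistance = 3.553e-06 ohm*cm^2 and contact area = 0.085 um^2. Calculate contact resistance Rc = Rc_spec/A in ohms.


Step 1: Convert area to cm^2: 0.085 um^2 = 8.5000e-10 cm^2
Step 2: Rc = Rc_spec / A = 3.553e-06 / 8.5000e-10
Step 3: Rc = 4.18e+03 ohms

4.18e+03


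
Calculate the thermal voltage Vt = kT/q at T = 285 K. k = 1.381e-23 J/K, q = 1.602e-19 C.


Step 1: kT = 1.381e-23 * 285 = 3.93585e-21 J
Step 2: Vt = kT/q = 3.93585e-21 / 1.602e-19
Step 3: Vt = 0.02457 V

0.02457


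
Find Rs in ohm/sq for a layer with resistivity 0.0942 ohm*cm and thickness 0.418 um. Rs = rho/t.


Step 1: Convert thickness to cm: t = 0.418 um = 4.1800e-05 cm
Step 2: Rs = rho / t = 0.0942 / 4.1800e-05
Step 3: Rs = 2253.6 ohm/sq

2253.6


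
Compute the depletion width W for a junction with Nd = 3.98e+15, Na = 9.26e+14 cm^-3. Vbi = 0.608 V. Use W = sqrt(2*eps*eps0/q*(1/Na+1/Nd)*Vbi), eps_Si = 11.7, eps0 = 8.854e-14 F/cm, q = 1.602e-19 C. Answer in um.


Step 1: 1/Na + 1/Nd = 1/9.26e+14 + 1/3.98e+15 = 1.33117e-15
Step 2: 2*eps*eps0/q = 2*11.7*8.854e-14/1.602e-19 = 1.293281e+07
Step 3: W^2 = 1.293281e+07 * 1.33117e-15 * 0.608 = 1.04672e-08
Step 4: W = sqrt(1.04672e-08) = 1.023e-04 cm = 1.023 um

1.023


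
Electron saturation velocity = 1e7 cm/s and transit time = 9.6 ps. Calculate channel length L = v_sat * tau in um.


Step 1: tau in seconds = 9.6 ps * 1e-12 = 9.6000e-12 s
Step 2: L = v_sat * tau = 1e7 * 9.6000e-12 = 9.6000e-05 cm
Step 3: L in um = 9.6000e-05 * 1e4 = 0.96 um

0.96


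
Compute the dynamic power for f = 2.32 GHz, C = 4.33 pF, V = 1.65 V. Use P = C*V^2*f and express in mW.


Step 1: V^2 = 1.65^2 = 2.7225 V^2
Step 2: P = C*V^2*f = 4.33e-12 F * 2.7225 * 2.32e9 Hz
Step 3: P = 2.7349146e-02 W
Step 4: P = 27.349 mW

27.349


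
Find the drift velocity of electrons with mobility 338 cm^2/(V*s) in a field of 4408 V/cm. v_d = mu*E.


Step 1: v_d = mu * E
Step 2: v_d = 338 * 4408 = 1489904
Step 3: v_d = 1.49e+06 cm/s

1.49e+06


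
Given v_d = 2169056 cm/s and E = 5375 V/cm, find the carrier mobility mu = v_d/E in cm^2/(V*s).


Step 1: mu = v_d / E
Step 2: mu = 2169056 / 5375
Step 3: mu = 403.55 cm^2/(V*s)

403.55


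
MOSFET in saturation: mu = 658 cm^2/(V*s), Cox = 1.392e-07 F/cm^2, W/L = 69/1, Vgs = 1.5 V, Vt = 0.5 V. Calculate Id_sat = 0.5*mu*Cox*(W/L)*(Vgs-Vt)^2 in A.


Step 1: Overdrive voltage Vov = Vgs - Vt = 1.5 - 0.5 = 1.0 V
Step 2: W/L = 69/1 = 69
Step 3: Id = 0.5 * 658 * 1.392e-07 * 69 * 1.0^2
Step 4: Id = 3.16e-03 A

3.16e-03


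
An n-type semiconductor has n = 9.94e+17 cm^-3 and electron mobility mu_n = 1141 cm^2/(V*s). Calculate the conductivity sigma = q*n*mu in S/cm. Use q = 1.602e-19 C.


Step 1: sigma = q * n * mu
Step 2: sigma = 1.602e-19 * 9.94e+17 * 1141
Step 3: sigma = 1.817e+02 S/cm

1.817e+02


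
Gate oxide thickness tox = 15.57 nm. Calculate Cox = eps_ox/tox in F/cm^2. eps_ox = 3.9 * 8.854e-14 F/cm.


Step 1: eps_ox = 3.9 * 8.854e-14 = 3.45306e-13 F/cm
Step 2: tox in cm = 15.57 nm * 1e-7 = 1.5570e-06 cm
Step 3: Cox = 3.45306e-13 / 1.5570e-06 = 2.22e-07 F/cm^2

2.22e-07


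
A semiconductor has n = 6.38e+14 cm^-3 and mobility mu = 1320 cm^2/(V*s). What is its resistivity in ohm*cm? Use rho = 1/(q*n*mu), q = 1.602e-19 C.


Step 1: sigma = q * n * mu = 1.602e-19 * 6.38e+14 * 1320 = 1.34914e-01 S/cm
Step 2: rho = 1 / sigma = 1 / 1.34914e-01 = 7.412 ohm*cm

7.412


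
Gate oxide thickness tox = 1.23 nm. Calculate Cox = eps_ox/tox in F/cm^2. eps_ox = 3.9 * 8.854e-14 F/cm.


Step 1: eps_ox = 3.9 * 8.854e-14 = 3.45306e-13 F/cm
Step 2: tox in cm = 1.23 nm * 1e-7 = 1.2300e-07 cm
Step 3: Cox = 3.45306e-13 / 1.2300e-07 = 2.81e-06 F/cm^2

2.81e-06


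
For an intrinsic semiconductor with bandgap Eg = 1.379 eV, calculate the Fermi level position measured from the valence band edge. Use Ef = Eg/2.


Step 1: For an intrinsic semiconductor, the Fermi level sits at midgap.
Step 2: Ef = Eg / 2 = 1.379 / 2 = 0.6895 eV

0.6895


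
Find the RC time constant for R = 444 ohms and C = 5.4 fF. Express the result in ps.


Step 1: tau = R * C
Step 2: tau = 444 * 5.4 fF = 444 * 5.4e-15 F
Step 3: tau = 2.3976e-12 s = 2.3976 ps

2.3976


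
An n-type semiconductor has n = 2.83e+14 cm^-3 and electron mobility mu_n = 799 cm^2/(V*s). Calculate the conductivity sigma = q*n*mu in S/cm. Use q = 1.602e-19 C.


Step 1: sigma = q * n * mu
Step 2: sigma = 1.602e-19 * 2.83e+14 * 799
Step 3: sigma = 3.622e-02 S/cm

3.622e-02


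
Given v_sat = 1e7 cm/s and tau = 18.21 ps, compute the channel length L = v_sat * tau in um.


Step 1: tau in seconds = 18.21 ps * 1e-12 = 1.8210e-11 s
Step 2: L = v_sat * tau = 1e7 * 1.8210e-11 = 1.8210e-04 cm
Step 3: L in um = 1.8210e-04 * 1e4 = 1.821 um

1.821


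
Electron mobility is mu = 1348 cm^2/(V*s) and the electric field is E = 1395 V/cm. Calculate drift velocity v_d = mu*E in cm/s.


Step 1: v_d = mu * E
Step 2: v_d = 1348 * 1395 = 1880460
Step 3: v_d = 1.88e+06 cm/s

1.88e+06


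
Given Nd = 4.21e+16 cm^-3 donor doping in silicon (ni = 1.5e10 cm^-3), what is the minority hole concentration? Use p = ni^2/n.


Step 1: Since Nd >> ni, n ≈ Nd = 4.21e+16 cm^-3
Step 2: p = ni^2 / n = (1.5e10)^2 / 4.21e+16
Step 3: p = 2.25e20 / 4.21e+16 = 5.34e+03 cm^-3

5.34e+03


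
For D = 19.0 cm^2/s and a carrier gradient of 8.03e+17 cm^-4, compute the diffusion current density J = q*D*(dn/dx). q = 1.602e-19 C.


Step 1: J = q * D * (dn/dx)
Step 2: J = 1.602e-19 * 19.0 * 8.03e+17
Step 3: J = 2.44e+00 A/cm^2

2.44e+00


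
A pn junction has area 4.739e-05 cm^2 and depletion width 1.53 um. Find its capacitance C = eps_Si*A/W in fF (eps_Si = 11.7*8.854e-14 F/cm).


Step 1: eps_Si = 11.7 * 8.854e-14 = 1.035918e-12 F/cm
Step 2: W in cm = 1.53 * 1e-4 = 1.53e-04 cm
Step 3: C = 1.035918e-12 * 4.739e-05 / 1.53e-04 = 3.208638e-13 F
Step 4: C = 320.86 fF

320.86


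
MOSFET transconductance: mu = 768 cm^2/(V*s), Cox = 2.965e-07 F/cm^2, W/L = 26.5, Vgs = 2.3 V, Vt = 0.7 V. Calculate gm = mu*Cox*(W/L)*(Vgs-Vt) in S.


Step 1: Vov = Vgs - Vt = 2.3 - 0.7 = 1.6 V
Step 2: gm = mu * Cox * (W/L) * Vov
Step 3: gm = 768 * 2.965e-07 * 26.5 * 1.6 = 9.65e-03 S

9.65e-03


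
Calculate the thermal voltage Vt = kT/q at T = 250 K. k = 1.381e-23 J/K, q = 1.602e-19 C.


Step 1: kT = 1.381e-23 * 250 = 3.4525e-21 J
Step 2: Vt = kT/q = 3.4525e-21 / 1.602e-19
Step 3: Vt = 0.02155 V

0.02155


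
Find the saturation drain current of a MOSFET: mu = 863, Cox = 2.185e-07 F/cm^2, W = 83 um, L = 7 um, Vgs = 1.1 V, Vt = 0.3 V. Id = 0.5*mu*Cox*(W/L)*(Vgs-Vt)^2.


Step 1: Overdrive voltage Vov = Vgs - Vt = 1.1 - 0.3 = 0.8 V
Step 2: W/L = 83/7 = 11.8571
Step 3: Id = 0.5 * 863 * 2.185e-07 * 11.8571 * 0.8^2
Step 4: Id = 7.15e-04 A

7.15e-04


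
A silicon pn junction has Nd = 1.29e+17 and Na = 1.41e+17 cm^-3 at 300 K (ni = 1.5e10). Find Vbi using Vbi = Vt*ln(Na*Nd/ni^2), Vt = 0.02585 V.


Step 1: Compute Na*Nd/ni^2 = 1.41e+17 * 1.29e+17 / (1.5e10)^2 = 8.0840e+13
Step 2: ln(8.0840e+13) = 32.0235
Step 3: Vbi = 0.02585 * 32.0235 = 0.828 V

0.828


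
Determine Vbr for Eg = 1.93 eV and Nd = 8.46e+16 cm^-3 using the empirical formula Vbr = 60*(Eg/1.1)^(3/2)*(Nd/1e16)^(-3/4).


Step 1: Eg/1.1 = 1.93/1.1 = 1.754545
Step 2: (Eg/1.1)^1.5 = 1.754545^1.5 = 2.324057
Step 3: (Nd/1e16)^(-0.75) = (8.46)^(-0.75) = 0.201592
Step 4: Vbr = 60 * 2.324057 * 0.201592 = 28.1 V

28.1


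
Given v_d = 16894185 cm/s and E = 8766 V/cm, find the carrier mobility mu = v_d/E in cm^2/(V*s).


Step 1: mu = v_d / E
Step 2: mu = 16894185 / 8766
Step 3: mu = 1927.24 cm^2/(V*s)

1927.24


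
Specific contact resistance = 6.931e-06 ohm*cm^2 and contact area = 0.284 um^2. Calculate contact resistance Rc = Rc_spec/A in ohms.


Step 1: Convert area to cm^2: 0.284 um^2 = 2.8400e-09 cm^2
Step 2: Rc = Rc_spec / A = 6.931e-06 / 2.8400e-09
Step 3: Rc = 2.44e+03 ohms

2.44e+03


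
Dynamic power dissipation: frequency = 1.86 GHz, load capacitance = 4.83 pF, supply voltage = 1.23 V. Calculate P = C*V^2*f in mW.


Step 1: V^2 = 1.23^2 = 1.5129 V^2
Step 2: P = C*V^2*f = 4.83e-12 F * 1.5129 * 1.86e9 Hz
Step 3: P = 1.359159102e-02 W
Step 4: P = 13.592 mW

13.592


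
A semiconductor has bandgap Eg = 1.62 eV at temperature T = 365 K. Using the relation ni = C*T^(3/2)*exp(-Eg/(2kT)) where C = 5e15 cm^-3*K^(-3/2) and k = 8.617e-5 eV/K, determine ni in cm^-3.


Step 1: Compute kT = 8.617e-5 * 365 = 0.03145205 eV
Step 2: Exponent = -Eg/(2kT) = -1.62/(2*0.03145205) = -25.75349
Step 3: T^(3/2) = 365^1.5 = 6973.32
Step 4: ni = 5e15 * 6973.32 * exp(-25.75349) = 2.28e+08 cm^-3

2.28e+08


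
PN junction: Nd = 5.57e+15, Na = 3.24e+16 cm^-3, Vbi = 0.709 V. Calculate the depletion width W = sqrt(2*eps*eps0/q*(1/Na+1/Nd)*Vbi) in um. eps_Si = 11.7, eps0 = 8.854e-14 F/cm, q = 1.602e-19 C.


Step 1: 1/Na + 1/Nd = 1/3.24e+16 + 1/5.57e+15 = 2.10397e-16
Step 2: 2*eps*eps0/q = 2*11.7*8.854e-14/1.602e-19 = 1.293281e+07
Step 3: W^2 = 1.293281e+07 * 2.10397e-16 * 0.709 = 1.92921e-09
Step 4: W = sqrt(1.92921e-09) = 4.392e-05 cm = 0.4392 um

0.4392


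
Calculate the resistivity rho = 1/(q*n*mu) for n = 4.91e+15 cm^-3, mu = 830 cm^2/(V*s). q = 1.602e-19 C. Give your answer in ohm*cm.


Step 1: sigma = q * n * mu = 1.602e-19 * 4.91e+15 * 830 = 6.52863e-01 S/cm
Step 2: rho = 1 / sigma = 1 / 6.52863e-01 = 1.532 ohm*cm

1.532


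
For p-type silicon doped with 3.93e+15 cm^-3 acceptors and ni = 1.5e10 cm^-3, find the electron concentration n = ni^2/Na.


Step 1: Majority hole concentration p ≈ Na = 3.93e+15 cm^-3
Step 2: n = ni^2 / Na = (1.5e10)^2 / 3.93e+15
Step 3: n = 5.73e+04 cm^-3

5.73e+04


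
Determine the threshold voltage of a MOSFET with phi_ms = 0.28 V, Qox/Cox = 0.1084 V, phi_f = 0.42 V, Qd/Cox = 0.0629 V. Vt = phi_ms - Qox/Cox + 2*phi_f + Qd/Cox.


Step 1: Vt = phi_ms - Qox/Cox + 2*phi_f + Qd/Cox
Step 2: Vt = 0.28 - 0.1084 + 2*0.42 + 0.0629
Step 3: Vt = 0.28 - 0.1084 + 0.84 + 0.0629
Step 4: Vt = 1.0745 V

1.0745


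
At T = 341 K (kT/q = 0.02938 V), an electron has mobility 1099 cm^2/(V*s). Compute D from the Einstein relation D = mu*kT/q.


Step 1: D = mu * (kT/q)
Step 2: D = 1099 * 0.02938
Step 3: D = 32.29 cm^2/s

32.29


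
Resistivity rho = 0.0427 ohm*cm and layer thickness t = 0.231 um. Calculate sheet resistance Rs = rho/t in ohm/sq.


Step 1: Convert thickness to cm: t = 0.231 um = 2.3100e-05 cm
Step 2: Rs = rho / t = 0.0427 / 2.3100e-05
Step 3: Rs = 1848.5 ohm/sq

1848.5


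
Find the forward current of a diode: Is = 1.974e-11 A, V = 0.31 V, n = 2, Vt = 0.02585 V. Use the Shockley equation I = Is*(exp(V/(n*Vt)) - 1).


Step 1: V/(n*Vt) = 0.31/(2*0.02585) = 5.9961
Step 2: exp(5.9961) = 4.0186e+02
Step 3: I = 1.974e-11 * (4.0186e+02 - 1) = 7.91e-09 A

7.91e-09


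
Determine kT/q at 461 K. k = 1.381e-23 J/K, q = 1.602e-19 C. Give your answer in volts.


Step 1: kT = 1.381e-23 * 461 = 6.36641e-21 J
Step 2: Vt = kT/q = 6.36641e-21 / 1.602e-19
Step 3: Vt = 0.03974 V

0.03974


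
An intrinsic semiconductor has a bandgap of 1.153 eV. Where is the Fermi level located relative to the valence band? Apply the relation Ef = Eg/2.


Step 1: For an intrinsic semiconductor, the Fermi level sits at midgap.
Step 2: Ef = Eg / 2 = 1.153 / 2 = 0.5765 eV

0.5765


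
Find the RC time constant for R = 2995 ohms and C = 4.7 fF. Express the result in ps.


Step 1: tau = R * C
Step 2: tau = 2995 * 4.7 fF = 2995 * 4.7e-15 F
Step 3: tau = 1.40765e-11 s = 14.0765 ps

14.0765


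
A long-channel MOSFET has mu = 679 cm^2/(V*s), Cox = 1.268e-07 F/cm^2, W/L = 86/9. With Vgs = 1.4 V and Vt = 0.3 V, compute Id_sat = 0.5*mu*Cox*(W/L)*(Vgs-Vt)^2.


Step 1: Overdrive voltage Vov = Vgs - Vt = 1.4 - 0.3 = 1.1 V
Step 2: W/L = 86/9 = 9.55556
Step 3: Id = 0.5 * 679 * 1.268e-07 * 9.55556 * 1.1^2
Step 4: Id = 4.98e-04 A

4.98e-04


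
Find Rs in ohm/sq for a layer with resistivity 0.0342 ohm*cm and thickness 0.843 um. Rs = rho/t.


Step 1: Convert thickness to cm: t = 0.843 um = 8.4300e-05 cm
Step 2: Rs = rho / t = 0.0342 / 8.4300e-05
Step 3: Rs = 405.7 ohm/sq

405.7


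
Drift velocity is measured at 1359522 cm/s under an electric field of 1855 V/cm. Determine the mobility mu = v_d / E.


Step 1: mu = v_d / E
Step 2: mu = 1359522 / 1855
Step 3: mu = 732.9 cm^2/(V*s)

732.9


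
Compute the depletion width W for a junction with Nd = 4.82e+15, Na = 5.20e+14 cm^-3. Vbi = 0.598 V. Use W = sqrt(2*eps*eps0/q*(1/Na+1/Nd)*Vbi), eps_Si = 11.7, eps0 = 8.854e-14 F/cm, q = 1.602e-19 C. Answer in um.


Step 1: 1/Na + 1/Nd = 1/5.20e+14 + 1/4.82e+15 = 2.13055e-15
Step 2: 2*eps*eps0/q = 2*11.7*8.854e-14/1.602e-19 = 1.293281e+07
Step 3: W^2 = 1.293281e+07 * 2.13055e-15 * 0.598 = 1.64773e-08
Step 4: W = sqrt(1.64773e-08) = 1.284e-04 cm = 1.284 um

1.284


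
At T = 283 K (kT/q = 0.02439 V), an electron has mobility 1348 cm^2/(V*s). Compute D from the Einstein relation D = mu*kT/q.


Step 1: D = mu * (kT/q)
Step 2: D = 1348 * 0.02439
Step 3: D = 32.88 cm^2/s

32.88


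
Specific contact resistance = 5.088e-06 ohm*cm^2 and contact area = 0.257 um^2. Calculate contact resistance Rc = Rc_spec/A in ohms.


Step 1: Convert area to cm^2: 0.257 um^2 = 2.5700e-09 cm^2
Step 2: Rc = Rc_spec / A = 5.088e-06 / 2.5700e-09
Step 3: Rc = 1.98e+03 ohms

1.98e+03


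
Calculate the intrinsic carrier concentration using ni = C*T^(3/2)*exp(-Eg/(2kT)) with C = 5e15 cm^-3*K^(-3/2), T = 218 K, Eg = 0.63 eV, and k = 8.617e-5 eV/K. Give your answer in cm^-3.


Step 1: Compute kT = 8.617e-5 * 218 = 0.01878506 eV
Step 2: Exponent = -Eg/(2kT) = -0.63/(2*0.01878506) = -16.76864
Step 3: T^(3/2) = 218^1.5 = 3218.73
Step 4: ni = 5e15 * 3218.73 * exp(-16.76864) = 8.40e+11 cm^-3

8.40e+11


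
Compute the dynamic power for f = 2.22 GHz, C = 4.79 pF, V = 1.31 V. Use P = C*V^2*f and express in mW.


Step 1: V^2 = 1.31^2 = 1.7161 V^2
Step 2: P = C*V^2*f = 4.79e-12 F * 1.7161 * 2.22e9 Hz
Step 3: P = 1.824866418e-02 W
Step 4: P = 18.249 mW

18.249


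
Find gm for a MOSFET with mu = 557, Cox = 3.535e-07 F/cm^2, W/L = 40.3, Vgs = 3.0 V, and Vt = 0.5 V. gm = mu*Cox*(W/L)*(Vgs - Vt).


Step 1: Vov = Vgs - Vt = 3.0 - 0.5 = 2.5 V
Step 2: gm = mu * Cox * (W/L) * Vov
Step 3: gm = 557 * 3.535e-07 * 40.3 * 2.5 = 1.98e-02 S

1.98e-02


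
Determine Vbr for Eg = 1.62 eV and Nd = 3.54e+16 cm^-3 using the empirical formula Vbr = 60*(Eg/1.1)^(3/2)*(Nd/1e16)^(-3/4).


Step 1: Eg/1.1 = 1.62/1.1 = 1.472727
Step 2: (Eg/1.1)^1.5 = 1.472727^1.5 = 1.787242
Step 3: (Nd/1e16)^(-0.75) = (3.54)^(-0.75) = 0.387478
Step 4: Vbr = 60 * 1.787242 * 0.387478 = 41.6 V

41.6


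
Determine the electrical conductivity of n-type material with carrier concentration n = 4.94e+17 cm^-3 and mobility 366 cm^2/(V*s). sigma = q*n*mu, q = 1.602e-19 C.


Step 1: sigma = q * n * mu
Step 2: sigma = 1.602e-19 * 4.94e+17 * 366
Step 3: sigma = 2.896e+01 S/cm

2.896e+01


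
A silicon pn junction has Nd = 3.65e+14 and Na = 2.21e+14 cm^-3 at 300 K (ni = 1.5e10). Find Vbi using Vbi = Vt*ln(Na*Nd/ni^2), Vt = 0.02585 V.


Step 1: Compute Na*Nd/ni^2 = 2.21e+14 * 3.65e+14 / (1.5e10)^2 = 3.5851e+08
Step 2: ln(3.5851e+08) = 19.6975
Step 3: Vbi = 0.02585 * 19.6975 = 0.509 V

0.509


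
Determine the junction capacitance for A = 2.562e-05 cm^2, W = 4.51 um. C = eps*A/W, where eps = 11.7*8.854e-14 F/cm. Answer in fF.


Step 1: eps_Si = 11.7 * 8.854e-14 = 1.035918e-12 F/cm
Step 2: W in cm = 4.51 * 1e-4 = 4.51e-04 cm
Step 3: C = 1.035918e-12 * 2.562e-05 / 4.51e-04 = 5.884749e-14 F
Step 4: C = 58.85 fF

58.85


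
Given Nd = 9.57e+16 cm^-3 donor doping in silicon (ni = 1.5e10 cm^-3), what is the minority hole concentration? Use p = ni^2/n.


Step 1: Since Nd >> ni, n ≈ Nd = 9.57e+16 cm^-3
Step 2: p = ni^2 / n = (1.5e10)^2 / 9.57e+16
Step 3: p = 2.25e20 / 9.57e+16 = 2.35e+03 cm^-3

2.35e+03


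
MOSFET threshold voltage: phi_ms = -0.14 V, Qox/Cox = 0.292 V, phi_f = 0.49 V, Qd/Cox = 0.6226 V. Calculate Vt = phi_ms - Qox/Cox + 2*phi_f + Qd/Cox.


Step 1: Vt = phi_ms - Qox/Cox + 2*phi_f + Qd/Cox
Step 2: Vt = -0.14 - 0.292 + 2*0.49 + 0.6226
Step 3: Vt = -0.14 - 0.292 + 0.98 + 0.6226
Step 4: Vt = 1.1706 V

1.1706


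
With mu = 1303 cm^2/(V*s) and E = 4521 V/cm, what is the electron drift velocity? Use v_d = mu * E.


Step 1: v_d = mu * E
Step 2: v_d = 1303 * 4521 = 5890863
Step 3: v_d = 5.89e+06 cm/s

5.89e+06


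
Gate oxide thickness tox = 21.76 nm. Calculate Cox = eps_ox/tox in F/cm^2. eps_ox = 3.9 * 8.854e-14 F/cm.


Step 1: eps_ox = 3.9 * 8.854e-14 = 3.45306e-13 F/cm
Step 2: tox in cm = 21.76 nm * 1e-7 = 2.1760e-06 cm
Step 3: Cox = 3.45306e-13 / 2.1760e-06 = 1.59e-07 F/cm^2

1.59e-07


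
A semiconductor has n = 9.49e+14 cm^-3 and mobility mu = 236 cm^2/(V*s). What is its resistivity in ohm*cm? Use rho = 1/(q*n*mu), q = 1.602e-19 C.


Step 1: sigma = q * n * mu = 1.602e-19 * 9.49e+14 * 236 = 3.58790e-02 S/cm
Step 2: rho = 1 / sigma = 1 / 3.58790e-02 = 27.87 ohm*cm

27.87


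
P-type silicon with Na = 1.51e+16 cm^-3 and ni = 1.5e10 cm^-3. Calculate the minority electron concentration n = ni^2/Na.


Step 1: Majority hole concentration p ≈ Na = 1.51e+16 cm^-3
Step 2: n = ni^2 / Na = (1.5e10)^2 / 1.51e+16
Step 3: n = 1.49e+04 cm^-3

1.49e+04


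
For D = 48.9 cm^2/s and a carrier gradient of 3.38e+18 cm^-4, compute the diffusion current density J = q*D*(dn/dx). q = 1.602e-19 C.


Step 1: J = q * D * (dn/dx)
Step 2: J = 1.602e-19 * 48.9 * 3.38e+18
Step 3: J = 2.65e+01 A/cm^2

2.65e+01


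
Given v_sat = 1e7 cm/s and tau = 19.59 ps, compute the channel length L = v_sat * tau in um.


Step 1: tau in seconds = 19.59 ps * 1e-12 = 1.9590e-11 s
Step 2: L = v_sat * tau = 1e7 * 1.9590e-11 = 1.9590e-04 cm
Step 3: L in um = 1.9590e-04 * 1e4 = 1.959 um

1.959


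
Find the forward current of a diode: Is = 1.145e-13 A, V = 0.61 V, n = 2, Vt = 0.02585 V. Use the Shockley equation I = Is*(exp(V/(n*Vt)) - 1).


Step 1: V/(n*Vt) = 0.61/(2*0.02585) = 11.7988
Step 2: exp(11.7988) = 1.3309e+05
Step 3: I = 1.145e-13 * (1.3309e+05 - 1) = 1.52e-08 A

1.52e-08


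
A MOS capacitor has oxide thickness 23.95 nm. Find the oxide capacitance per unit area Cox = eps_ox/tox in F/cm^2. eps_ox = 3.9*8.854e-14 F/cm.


Step 1: eps_ox = 3.9 * 8.854e-14 = 3.45306e-13 F/cm
Step 2: tox in cm = 23.95 nm * 1e-7 = 2.3950e-06 cm
Step 3: Cox = 3.45306e-13 / 2.3950e-06 = 1.44e-07 F/cm^2

1.44e-07


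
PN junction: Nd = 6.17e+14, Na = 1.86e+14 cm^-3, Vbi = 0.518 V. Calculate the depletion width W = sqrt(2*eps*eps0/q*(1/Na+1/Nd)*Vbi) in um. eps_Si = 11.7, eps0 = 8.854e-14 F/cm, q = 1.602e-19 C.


Step 1: 1/Na + 1/Nd = 1/1.86e+14 + 1/6.17e+14 = 6.99709e-15
Step 2: 2*eps*eps0/q = 2*11.7*8.854e-14/1.602e-19 = 1.293281e+07
Step 3: W^2 = 1.293281e+07 * 6.99709e-15 * 0.518 = 4.68749e-08
Step 4: W = sqrt(4.68749e-08) = 2.165e-04 cm = 2.165 um

2.165


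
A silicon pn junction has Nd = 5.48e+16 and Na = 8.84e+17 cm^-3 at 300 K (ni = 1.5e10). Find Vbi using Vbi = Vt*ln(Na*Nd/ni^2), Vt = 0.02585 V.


Step 1: Compute Na*Nd/ni^2 = 8.84e+17 * 5.48e+16 / (1.5e10)^2 = 2.1530e+14
Step 2: ln(2.1530e+14) = 33.0031
Step 3: Vbi = 0.02585 * 33.0031 = 0.853 V

0.853


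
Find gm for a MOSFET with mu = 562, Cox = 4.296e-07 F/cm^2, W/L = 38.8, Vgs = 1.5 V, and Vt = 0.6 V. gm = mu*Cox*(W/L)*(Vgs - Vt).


Step 1: Vov = Vgs - Vt = 1.5 - 0.6 = 0.9 V
Step 2: gm = mu * Cox * (W/L) * Vov
Step 3: gm = 562 * 4.296e-07 * 38.8 * 0.9 = 8.43e-03 S

8.43e-03


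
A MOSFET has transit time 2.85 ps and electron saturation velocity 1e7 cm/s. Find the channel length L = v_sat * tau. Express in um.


Step 1: tau in seconds = 2.85 ps * 1e-12 = 2.8500e-12 s
Step 2: L = v_sat * tau = 1e7 * 2.8500e-12 = 2.8500e-05 cm
Step 3: L in um = 2.8500e-05 * 1e4 = 0.285 um

0.285


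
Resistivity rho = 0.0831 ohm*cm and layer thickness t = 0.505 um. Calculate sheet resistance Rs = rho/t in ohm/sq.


Step 1: Convert thickness to cm: t = 0.505 um = 5.0500e-05 cm
Step 2: Rs = rho / t = 0.0831 / 5.0500e-05
Step 3: Rs = 1645.5 ohm/sq

1645.5


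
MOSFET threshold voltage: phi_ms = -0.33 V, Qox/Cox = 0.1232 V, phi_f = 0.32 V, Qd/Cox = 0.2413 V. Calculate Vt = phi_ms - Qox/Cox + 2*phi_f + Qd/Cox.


Step 1: Vt = phi_ms - Qox/Cox + 2*phi_f + Qd/Cox
Step 2: Vt = -0.33 - 0.1232 + 2*0.32 + 0.2413
Step 3: Vt = -0.33 - 0.1232 + 0.64 + 0.2413
Step 4: Vt = 0.4281 V

0.4281


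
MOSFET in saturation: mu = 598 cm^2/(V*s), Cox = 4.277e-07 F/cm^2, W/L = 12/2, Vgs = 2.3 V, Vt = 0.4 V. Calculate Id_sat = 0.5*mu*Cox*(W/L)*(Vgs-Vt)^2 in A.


Step 1: Overdrive voltage Vov = Vgs - Vt = 2.3 - 0.4 = 1.9 V
Step 2: W/L = 12/2 = 6
Step 3: Id = 0.5 * 598 * 4.277e-07 * 6 * 1.9^2
Step 4: Id = 2.77e-03 A

2.77e-03


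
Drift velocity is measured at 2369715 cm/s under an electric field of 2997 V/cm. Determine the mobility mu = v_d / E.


Step 1: mu = v_d / E
Step 2: mu = 2369715 / 2997
Step 3: mu = 790.7 cm^2/(V*s)

790.7


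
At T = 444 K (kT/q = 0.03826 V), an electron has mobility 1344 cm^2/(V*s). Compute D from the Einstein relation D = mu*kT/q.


Step 1: D = mu * (kT/q)
Step 2: D = 1344 * 0.03826
Step 3: D = 51.42 cm^2/s

51.42


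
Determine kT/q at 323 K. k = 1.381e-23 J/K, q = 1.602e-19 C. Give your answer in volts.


Step 1: kT = 1.381e-23 * 323 = 4.46063e-21 J
Step 2: Vt = kT/q = 4.46063e-21 / 1.602e-19
Step 3: Vt = 0.02784 V

0.02784


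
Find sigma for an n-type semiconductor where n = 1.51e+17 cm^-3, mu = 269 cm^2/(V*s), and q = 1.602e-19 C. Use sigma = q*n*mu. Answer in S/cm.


Step 1: sigma = q * n * mu
Step 2: sigma = 1.602e-19 * 1.51e+17 * 269
Step 3: sigma = 6.507e+00 S/cm

6.507e+00


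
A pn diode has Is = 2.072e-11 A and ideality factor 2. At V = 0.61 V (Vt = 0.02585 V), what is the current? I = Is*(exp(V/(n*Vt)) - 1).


Step 1: V/(n*Vt) = 0.61/(2*0.02585) = 11.7988
Step 2: exp(11.7988) = 1.3309e+05
Step 3: I = 2.072e-11 * (1.3309e+05 - 1) = 2.76e-06 A

2.76e-06


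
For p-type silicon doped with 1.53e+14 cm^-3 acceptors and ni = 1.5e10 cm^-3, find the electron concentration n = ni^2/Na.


Step 1: Majority hole concentration p ≈ Na = 1.53e+14 cm^-3
Step 2: n = ni^2 / Na = (1.5e10)^2 / 1.53e+14
Step 3: n = 1.47e+06 cm^-3

1.47e+06


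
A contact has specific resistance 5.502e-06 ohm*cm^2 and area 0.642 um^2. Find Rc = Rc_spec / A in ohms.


Step 1: Convert area to cm^2: 0.642 um^2 = 6.4200e-09 cm^2
Step 2: Rc = Rc_spec / A = 5.502e-06 / 6.4200e-09
Step 3: Rc = 8.57e+02 ohms

8.57e+02


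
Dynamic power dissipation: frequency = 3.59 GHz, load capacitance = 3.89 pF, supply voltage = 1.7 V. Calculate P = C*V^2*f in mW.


Step 1: V^2 = 1.7^2 = 2.89 V^2
Step 2: P = C*V^2*f = 3.89e-12 F * 2.89 * 3.59e9 Hz
Step 3: P = 4.0359139e-02 W
Step 4: P = 40.359 mW

40.359


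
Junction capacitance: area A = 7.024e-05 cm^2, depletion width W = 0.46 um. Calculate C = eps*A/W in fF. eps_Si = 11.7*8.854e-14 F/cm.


Step 1: eps_Si = 11.7 * 8.854e-14 = 1.035918e-12 F/cm
Step 2: W in cm = 0.46 * 1e-4 = 4.60e-05 cm
Step 3: C = 1.035918e-12 * 7.024e-05 / 4.60e-05 = 1.581802e-12 F
Step 4: C = 1581.8 fF

1581.8


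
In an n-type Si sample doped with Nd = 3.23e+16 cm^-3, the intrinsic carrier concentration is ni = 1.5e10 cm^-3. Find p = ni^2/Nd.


Step 1: Since Nd >> ni, n ≈ Nd = 3.23e+16 cm^-3
Step 2: p = ni^2 / n = (1.5e10)^2 / 3.23e+16
Step 3: p = 2.25e20 / 3.23e+16 = 6.97e+03 cm^-3

6.97e+03


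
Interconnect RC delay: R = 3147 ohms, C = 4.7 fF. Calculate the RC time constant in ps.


Step 1: tau = R * C
Step 2: tau = 3147 * 4.7 fF = 3147 * 4.7e-15 F
Step 3: tau = 1.47909e-11 s = 14.7909 ps

14.7909


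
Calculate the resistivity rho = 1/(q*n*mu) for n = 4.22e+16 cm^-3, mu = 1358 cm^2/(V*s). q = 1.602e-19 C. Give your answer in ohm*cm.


Step 1: sigma = q * n * mu = 1.602e-19 * 4.22e+16 * 1358 = 9.18068e+00 S/cm
Step 2: rho = 1 / sigma = 1 / 9.18068e+00 = 0.1089 ohm*cm

0.1089
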